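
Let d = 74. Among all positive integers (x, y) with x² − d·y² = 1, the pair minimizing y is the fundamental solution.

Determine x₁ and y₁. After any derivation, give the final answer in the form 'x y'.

3699 430

√74 → a₀=8, period (1,1,1,1,16); ℓ=5 odd so k=9
k=0  a_k=8  p_k/q_k = 8/1
…
k=2  a_k=1  p_k/q_k = 17/2
k=3  a_k=1  p_k/q_k = 26/3
k=4  a_k=1  p_k/q_k = 43/5
…
k=6  a_k=1  p_k/q_k = 757/88
k=7  a_k=1  p_k/q_k = 1471/171
k=8  a_k=1  p_k/q_k = 2228/259
k=9  a_k=1  p_k/q_k = 3699/430
fundamental: x₁=3699, y₁=430  (since 13682601 − 74·184900 = 1)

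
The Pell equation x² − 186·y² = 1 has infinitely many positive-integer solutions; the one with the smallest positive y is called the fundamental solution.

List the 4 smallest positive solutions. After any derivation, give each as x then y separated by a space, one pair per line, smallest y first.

7501 550
112530001 8251100
1688175067501 123783001650
25326002250120001 1856992582502200

d=186: √d = [13; 1,1,1,3,4,3,1,1,1,26] (ℓ=10, even), read p_9/q_9
i=0: a=13 ⇒ p=13, q=1
i=1: a=1 ⇒ p=14, q=1
i=2: a=1 ⇒ p=27, q=2
i=3: a=1 ⇒ p=41, q=3
i=4: a=3 ⇒ p=150, q=11
i=5: a=4 ⇒ p=641, q=47
i=6: a=3 ⇒ p=2073, q=152
i=7: a=1 ⇒ p=2714, q=199
i=8: a=1 ⇒ p=4787, q=351
i=9: a=1 ⇒ p=7501, q=550
→ (7501, 550).  Check: 7501²=56265001, 186·550²=56265000, difference 1.
k=2:  x_2 = 7501·7501+186·550·550 = 112530001,  y_2 = 7501·550+550·7501 = 8251100
k=3:  x_3 = 7501·112530001+186·550·8251100 = 1688175067501,  y_3 = 7501·8251100+550·112530001 = 123783001650
k=4:  x_4 = 7501·1688175067501+186·550·123783001650 = 25326002250120001,  y_4 = 7501·123783001650+550·1688175067501 = 1856992582502200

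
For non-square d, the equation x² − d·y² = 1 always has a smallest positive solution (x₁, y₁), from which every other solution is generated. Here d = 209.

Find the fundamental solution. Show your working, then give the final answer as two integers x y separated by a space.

√209 → a₀=14, period (2,5,3,2,3,5,2,28); ℓ=8 even so k=7
i=0: a=14 ⇒ p=14, q=1
…
i=4: a=2 ⇒ p=1171, q=81
…
i=6: a=5 ⇒ p=21266, q=1471
i=7: a=2 ⇒ p=46551, q=3220
→ (46551, 3220).  Check: 46551²=2166995601, 209·3220²=2166995600, difference 1.

46551 3220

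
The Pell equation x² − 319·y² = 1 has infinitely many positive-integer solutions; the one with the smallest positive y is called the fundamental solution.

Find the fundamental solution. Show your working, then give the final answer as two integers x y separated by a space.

12901780 722361

[17; 1,6,5,1,4,…,6,1,34] for √319; ℓ=14 ⇒ convergent index 13
a_0=17:  p_0=17·1+0=17,  q_0=17·0+1=1
…
a_3=5:  p_3=5·125+18=643,  q_3=5·7+1=36
a_4=1:  p_4=1·643+125=768,  q_4=1·36+7=43
a_5=4:  p_5=4·768+643=3715,  q_5=4·43+36=208
…
a_7=1:  p_7=1·11913+3715=15628,  q_7=1·667+208=875
a_8=3:  p_8=3·15628+11913=58797,  q_8=3·875+667=3292
a_9=4:  p_9=4·58797+15628=250816,  q_9=4·3292+875=14043
a_10=1:  p_10=1·250816+58797=309613,  q_10=1·14043+3292=17335
…
a_12=6:  p_12=6·1798881+309613=11102899,  q_12=6·100718+17335=621643
a_13=1:  p_13=1·11102899+1798881=12901780,  q_13=1·621643+100718=722361
→ (12901780, 722361).  Check: 12901780²=166455927168400, 319·722361²=166455927168399, difference 1.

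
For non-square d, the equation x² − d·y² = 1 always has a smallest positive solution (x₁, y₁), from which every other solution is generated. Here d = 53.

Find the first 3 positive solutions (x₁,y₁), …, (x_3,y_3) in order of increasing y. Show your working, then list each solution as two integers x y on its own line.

√53 → a₀=7, period (3,1,1,3,14); ℓ=5 odd so k=9
step 0: (7, 1)  from 7·(1,0) + (0,1)
…
step 2: (29, 4)  from 1·(22,3) + (7,1)
step 3: (51, 7)  from 1·(29,4) + (22,3)
step 4: (182, 25)  from 3·(51,7) + (29,4)
step 5: (2599, 357)  from 14·(182,25) + (51,7)
step 6: (7979, 1096)  from 3·(2599,357) + (182,25)
step 7: (10578, 1453)  from 1·(7979,1096) + (2599,357)
step 8: (18557, 2549)  from 1·(10578,1453) + (7979,1096)
step 9: (66249, 9100)  from 3·(18557,2549) + (10578,1453)
(x₁, y₁) = (66249, 9100);  66249² − 53·9100² = 1 ✓
(x_2, y_2) = (66249·66249 + 53·9100·9100, 66249·9100 + 9100·66249) = (8777860001, 1205731800)
(x_3, y_3) = (66249·8777860001 + 53·9100·1205731800, 66249·1205731800 + 9100·8777860001) = (1163048894346249, 159757052027300)

66249 9100
8777860001 1205731800
1163048894346249 159757052027300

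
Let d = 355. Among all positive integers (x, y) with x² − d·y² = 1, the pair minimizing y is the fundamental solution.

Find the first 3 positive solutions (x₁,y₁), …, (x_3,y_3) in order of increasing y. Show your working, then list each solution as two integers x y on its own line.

954809 50676
1823320452961 96771801768
3481845556741524089 184797174548553948

√355 = [18; 1,5,3,3,1,6,1,3,3,5,1,36, …], period ℓ=12 (even) → k=11
a_0=18:  p_0=18·1+0=18,  q_0=18·0+1=1
a_1=1:  p_1=1·18+1=19,  q_1=1·1+0=1
a_2=5:  p_2=5·19+18=113,  q_2=5·1+1=6
…
a_4=3:  p_4=3·358+113=1187,  q_4=3·19+6=63
a_5=1:  p_5=1·1187+358=1545,  q_5=1·63+19=82
a_6=6:  p_6=6·1545+1187=10457,  q_6=6·82+63=555
a_7=1:  p_7=1·10457+1545=12002,  q_7=1·555+82=637
…
a_9=3:  p_9=3·46463+12002=151391,  q_9=3·2466+637=8035
a_10=5:  p_10=5·151391+46463=803418,  q_10=5·8035+2466=42641
a_11=1:  p_11=1·803418+151391=954809,  q_11=1·42641+8035=50676
(x₁, y₁) = (954809, 50676);  954809² − 355·50676² = 1 ✓
(x_2, y_2) = (954809·954809 + 355·50676·50676, 954809·50676 + 50676·954809) = (1823320452961, 96771801768)
(x_3, y_3) = (954809·1823320452961 + 355·50676·96771801768, 954809·96771801768 + 50676·1823320452961) = (3481845556741524089, 184797174548553948)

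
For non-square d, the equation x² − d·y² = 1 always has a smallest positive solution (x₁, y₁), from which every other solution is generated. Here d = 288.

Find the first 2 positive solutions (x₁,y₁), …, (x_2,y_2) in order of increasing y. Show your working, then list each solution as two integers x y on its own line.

17 1
577 34

√288 → a₀=16, period (1,32); ℓ=2 even so k=1
a_0=16:  p_0=16·1+0=16,  q_0=16·0+1=1
a_1=1:  p_1=1·16+1=17,  q_1=1·1+0=1
→ (17, 1).  Check: 17²=289, 288·1²=288, difference 1.
n=2: (17,1)∘(17,1) = (17·17+288·1·1, 17·1+1·17) = (577,34)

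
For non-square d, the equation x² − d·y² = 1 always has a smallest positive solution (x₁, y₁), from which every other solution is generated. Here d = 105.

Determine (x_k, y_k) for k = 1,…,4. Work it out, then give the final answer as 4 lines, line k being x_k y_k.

41 4
3361 328
275561 26892
22592641 2204816

d=105: √d = [10; 4,20] (ℓ=2, even), read p_1/q_1
step 0: (10, 1)  from 10·(1,0) + (0,1)
step 1: (41, 4)  from 4·(10,1) + (1,0)
→ (41, 4).  Check: 41²=1681, 105·4²=1680, difference 1.
n=2: (41,4)∘(41,4) = (41·41+105·4·4, 41·4+4·41) = (3361,328)
n=3: (3361,328)∘(41,4) = (41·3361+105·4·328, 41·328+4·3361) = (275561,26892)
n=4: (275561,26892)∘(41,4) = (41·275561+105·4·26892, 41·26892+4·275561) = (22592641,2204816)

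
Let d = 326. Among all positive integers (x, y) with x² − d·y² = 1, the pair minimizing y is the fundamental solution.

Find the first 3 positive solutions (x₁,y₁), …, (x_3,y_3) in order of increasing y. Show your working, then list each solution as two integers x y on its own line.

√326 = [18; 18,36, …], period ℓ=2 (even) → k=1
a_0=18:  p_0=18·1+0=18,  q_0=18·0+1=1
a_1=18:  p_1=18·18+1=325,  q_1=18·1+0=18
(x₁, y₁) = (325, 18);  325² − 326·18² = 1 ✓
k=2:  x_2 = 325·325+326·18·18 = 211249,  y_2 = 325·18+18·325 = 11700
k=3:  x_3 = 325·211249+326·18·11700 = 137311525,  y_3 = 325·11700+18·211249 = 7604982

325 18
211249 11700
137311525 7604982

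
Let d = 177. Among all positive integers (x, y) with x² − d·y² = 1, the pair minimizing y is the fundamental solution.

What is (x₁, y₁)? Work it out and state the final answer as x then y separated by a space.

62423 4692

[13; 3,3,2,8,2,3,3,26] for √177; ℓ=8 ⇒ convergent index 7
step 0: (13, 1)  from 13·(1,0) + (0,1)
…
step 2: (133, 10)  from 3·(40,3) + (13,1)
…
step 6: (18985, 1427)  from 3·(5468,411) + (2581,194)
step 7: (62423, 4692)  from 3·(18985,1427) + (5468,411)
fundamental: x₁=62423, y₁=4692  (since 3896630929 − 177·22014864 = 1)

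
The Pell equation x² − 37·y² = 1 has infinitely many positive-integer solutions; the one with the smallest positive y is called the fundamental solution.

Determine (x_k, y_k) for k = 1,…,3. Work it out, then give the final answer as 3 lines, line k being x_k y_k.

73 12
10657 1752
1555849 255780

√37 = [6; 12, …], period ℓ=1 (odd) → k=1
i=0: a=6 ⇒ p=6, q=1
i=1: a=12 ⇒ p=73, q=12
(x₁, y₁) = (73, 12);  73² − 37·12² = 1 ✓
k=2:  x_2 = 73·73+37·12·12 = 10657,  y_2 = 73·12+12·73 = 1752
k=3:  x_3 = 73·10657+37·12·1752 = 1555849,  y_3 = 73·1752+12·10657 = 255780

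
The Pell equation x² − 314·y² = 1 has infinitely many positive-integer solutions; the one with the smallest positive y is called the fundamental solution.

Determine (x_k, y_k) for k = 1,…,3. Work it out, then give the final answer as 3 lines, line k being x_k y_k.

392499 22150
308110930001 17387705700
241866463828532499 13649314199066450

√314 = [17; 1,2,1,1,2,1,34, …], period ℓ=7 (odd) → k=13
k=0  a_k=17  p_k/q_k = 17/1
k=1  a_k=1  p_k/q_k = 18/1
k=2  a_k=2  p_k/q_k = 53/3
k=3  a_k=1  p_k/q_k = 71/4
k=4  a_k=1  p_k/q_k = 124/7
k=5  a_k=2  p_k/q_k = 319/18
k=6  a_k=1  p_k/q_k = 443/25
k=7  a_k=34  p_k/q_k = 15381/868
k=8  a_k=1  p_k/q_k = 15824/893
k=9  a_k=2  p_k/q_k = 47029/2654
k=10  a_k=1  p_k/q_k = 62853/3547
k=11  a_k=1  p_k/q_k = 109882/6201
k=12  a_k=2  p_k/q_k = 282617/15949
k=13  a_k=1  p_k/q_k = 392499/22150
(x₁, y₁) = (392499, 22150);  392499² − 314·22150² = 1 ✓
n=2: (392499,22150)∘(392499,22150) = (392499·392499+314·22150·22150, 392499·22150+22150·392499) = (308110930001,17387705700)
n=3: (308110930001,17387705700)∘(392499,22150) = (392499·308110930001+314·22150·17387705700, 392499·17387705700+22150·308110930001) = (241866463828532499,13649314199066450)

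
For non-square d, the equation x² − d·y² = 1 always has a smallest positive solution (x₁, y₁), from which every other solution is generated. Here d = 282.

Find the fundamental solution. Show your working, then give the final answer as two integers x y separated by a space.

[16; 1,3,1,4,1,3,1,32] for √282; ℓ=8 ⇒ convergent index 7
a_0=16:  p_0=16·1+0=16,  q_0=16·0+1=1
a_1=1:  p_1=1·16+1=17,  q_1=1·1+0=1
a_2=3:  p_2=3·17+16=67,  q_2=3·1+1=4
…
a_4=4:  p_4=4·84+67=403,  q_4=4·5+4=24
a_5=1:  p_5=1·403+84=487,  q_5=1·24+5=29
a_6=3:  p_6=3·487+403=1864,  q_6=3·29+24=111
a_7=1:  p_7=1·1864+487=2351,  q_7=1·111+29=140
(x₁, y₁) = (2351, 140);  2351² − 282·140² = 1 ✓

2351 140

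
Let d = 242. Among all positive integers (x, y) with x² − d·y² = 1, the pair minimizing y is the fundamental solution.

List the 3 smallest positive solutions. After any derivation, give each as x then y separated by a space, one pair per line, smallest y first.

√242 = [15; 1,1,3,1,14,1,3,1,1,30, …], period ℓ=10 (even) → k=9
k=0  a_k=15  p_k/q_k = 15/1
k=1  a_k=1  p_k/q_k = 16/1
…
k=8  a_k=1  p_k/q_k = 10905/701
k=9  a_k=1  p_k/q_k = 19601/1260
(x₁, y₁) = (19601, 1260);  19601² − 242·1260² = 1 ✓
(x_2, y_2) = (19601·19601 + 242·1260·1260, 19601·1260 + 1260·19601) = (768398401, 49394520)
(x_3, y_3) = (19601·768398401 + 242·1260·49394520, 19601·49394520 + 1260·768398401) = (30122754096401, 1936363971780)

19601 1260
768398401 49394520
30122754096401 1936363971780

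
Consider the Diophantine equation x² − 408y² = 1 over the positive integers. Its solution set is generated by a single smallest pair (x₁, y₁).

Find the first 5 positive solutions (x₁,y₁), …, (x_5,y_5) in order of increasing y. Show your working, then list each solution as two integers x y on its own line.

101 5
20401 1010
4120901 204015
832401601 41210020
168141002501 8324220025

√408 → a₀=20, period (5,40); ℓ=2 even so k=1
i=0: a=20 ⇒ p=20, q=1
i=1: a=5 ⇒ p=101, q=5
→ (101, 5).  Check: 101²=10201, 408·5²=10200, difference 1.
(101+5√408)^2 = 20401 + 1010√408
(101+5√408)^3 = 4120901 + 204015√408
(101+5√408)^4 = 832401601 + 41210020√408
(101+5√408)^5 = 168141002501 + 8324220025√408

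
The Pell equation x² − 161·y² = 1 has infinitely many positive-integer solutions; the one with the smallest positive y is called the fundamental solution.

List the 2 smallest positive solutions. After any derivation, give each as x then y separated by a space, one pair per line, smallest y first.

√161 = [12; 1,2,4,1,2,1,4,2,1,24, …], period ℓ=10 (even) → k=9
step 0: (12, 1)  from 12·(1,0) + (0,1)
step 1: (13, 1)  from 1·(12,1) + (1,0)
step 2: (38, 3)  from 2·(13,1) + (12,1)
step 3: (165, 13)  from 4·(38,3) + (13,1)
step 4: (203, 16)  from 1·(165,13) + (38,3)
…
step 6: (774, 61)  from 1·(571,45) + (203,16)
step 7: (3667, 289)  from 4·(774,61) + (571,45)
step 8: (8108, 639)  from 2·(3667,289) + (774,61)
step 9: (11775, 928)  from 1·(8108,639) + (3667,289)
(x₁, y₁) = (11775, 928);  11775² − 161·928² = 1 ✓
n=2: (11775,928)∘(11775,928) = (11775·11775+161·928·928, 11775·928+928·11775) = (277301249,21854400)

11775 928
277301249 21854400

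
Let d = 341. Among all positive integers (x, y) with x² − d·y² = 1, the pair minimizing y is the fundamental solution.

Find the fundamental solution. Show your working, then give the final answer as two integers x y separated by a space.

[18; 2,6,1,8,2,…,6,2,36] for √341; ℓ=14 ⇒ convergent index 13
step 0: (18, 1)  from 18·(1,0) + (0,1)
step 1: (37, 2)  from 2·(18,1) + (1,0)
…
step 4: (2456, 133)  from 8·(277,15) + (240,13)
…
step 8: (28124, 1523)  from 1·(20479,1109) + (7645,414)
…
step 12: (4953942, 268271)  from 6·(718667,38918) + (641940,34763)
step 13: (10626551, 575460)  from 2·(4953942,268271) + (718667,38918)
→ (10626551, 575460).  Check: 10626551²=112923586155601, 341·575460²=112923586155600, difference 1.

10626551 575460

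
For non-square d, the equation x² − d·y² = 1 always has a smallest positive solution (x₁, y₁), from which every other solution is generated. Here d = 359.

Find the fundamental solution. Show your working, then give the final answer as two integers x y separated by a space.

360 19

√359 = [18; 1,17,1,36, …], period ℓ=4 (even) → k=3
step 0: (18, 1)  from 18·(1,0) + (0,1)
step 1: (19, 1)  from 1·(18,1) + (1,0)
step 2: (341, 18)  from 17·(19,1) + (18,1)
step 3: (360, 19)  from 1·(341,18) + (19,1)
fundamental: x₁=360, y₁=19  (since 129600 − 359·361 = 1)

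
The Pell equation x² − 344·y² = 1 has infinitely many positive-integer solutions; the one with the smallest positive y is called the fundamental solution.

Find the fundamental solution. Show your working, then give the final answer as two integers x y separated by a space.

d=344: √d = [18; 1,1,4,1,3,1,4,1,1,36] (ℓ=10, even), read p_9/q_9
a_0=18:  p_0=18·1+0=18,  q_0=18·0+1=1
…
a_2=1:  p_2=1·19+18=37,  q_2=1·1+1=2
…
a_4=1:  p_4=1·167+37=204,  q_4=1·9+2=11
a_5=3:  p_5=3·204+167=779,  q_5=3·11+9=42
a_6=1:  p_6=1·779+204=983,  q_6=1·42+11=53
…
a_8=1:  p_8=1·4711+983=5694,  q_8=1·254+53=307
a_9=1:  p_9=1·5694+4711=10405,  q_9=1·307+254=561
→ (10405, 561).  Check: 10405²=108264025, 344·561²=108264024, difference 1.

10405 561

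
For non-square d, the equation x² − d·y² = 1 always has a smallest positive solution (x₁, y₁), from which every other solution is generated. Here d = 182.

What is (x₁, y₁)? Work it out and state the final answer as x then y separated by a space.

d=182: √d = [13; 2,26] (ℓ=2, even), read p_1/q_1
step 0: (13, 1)  from 13·(1,0) + (0,1)
step 1: (27, 2)  from 2·(13,1) + (1,0)
(x₁, y₁) = (27, 2);  27² − 182·2² = 1 ✓

27 2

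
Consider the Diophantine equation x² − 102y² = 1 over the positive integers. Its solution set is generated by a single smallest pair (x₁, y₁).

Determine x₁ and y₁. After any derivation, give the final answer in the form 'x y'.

[10; 10,20] for √102; ℓ=2 ⇒ convergent index 1
a_0=10:  p_0=10·1+0=10,  q_0=10·0+1=1
a_1=10:  p_1=10·10+1=101,  q_1=10·1+0=10
fundamental: x₁=101, y₁=10  (since 10201 − 102·100 = 1)

101 10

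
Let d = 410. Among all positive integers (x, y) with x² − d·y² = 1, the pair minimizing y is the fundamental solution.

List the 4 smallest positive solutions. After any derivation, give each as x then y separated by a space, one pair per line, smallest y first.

√410 → a₀=20, period (4,40); ℓ=2 even so k=1
i=0: a=20 ⇒ p=20, q=1
i=1: a=4 ⇒ p=81, q=4
(x₁, y₁) = (81, 4);  81² − 410·4² = 1 ✓
k=2:  x_2 = 81·81+410·4·4 = 13121,  y_2 = 81·4+4·81 = 648
k=3:  x_3 = 81·13121+410·4·648 = 2125521,  y_3 = 81·648+4·13121 = 104972
k=4:  x_4 = 81·2125521+410·4·104972 = 344321281,  y_4 = 81·104972+4·2125521 = 17004816

81 4
13121 648
2125521 104972
344321281 17004816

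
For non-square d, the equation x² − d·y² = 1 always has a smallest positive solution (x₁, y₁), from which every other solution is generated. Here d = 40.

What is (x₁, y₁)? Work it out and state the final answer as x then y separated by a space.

19 3

√40 → a₀=6, period (3,12); ℓ=2 even so k=1
k=0  a_k=6  p_k/q_k = 6/1
k=1  a_k=3  p_k/q_k = 19/3
fundamental: x₁=19, y₁=3  (since 361 − 40·9 = 1)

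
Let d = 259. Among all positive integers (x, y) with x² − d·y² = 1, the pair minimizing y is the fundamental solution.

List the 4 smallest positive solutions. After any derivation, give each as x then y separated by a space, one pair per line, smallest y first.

[16; 10,1,2,3,4,3,2,1,10,32] for √259; ℓ=10 ⇒ convergent index 9
k=0  a_k=16  p_k/q_k = 16/1
k=1  a_k=10  p_k/q_k = 161/10
k=2  a_k=1  p_k/q_k = 177/11
k=3  a_k=2  p_k/q_k = 515/32
k=4  a_k=3  p_k/q_k = 1722/107
k=5  a_k=4  p_k/q_k = 7403/460
…
k=7  a_k=2  p_k/q_k = 55265/3434
k=8  a_k=1  p_k/q_k = 79196/4921
k=9  a_k=10  p_k/q_k = 847225/52644
(x₁, y₁) = (847225, 52644);  847225² − 259·52644² = 1 ✓
(847225+52644√259)^2 = 1435580401249 + 89202625800√259
(847225+52644√259)^3 = 2432519210895520825 + 151149389286757356√259
(847225+52644√259)^4 = 4121782176900479681520001 + 256115082676856799248400√259

847225 52644
1435580401249 89202625800
2432519210895520825 151149389286757356
4121782176900479681520001 256115082676856799248400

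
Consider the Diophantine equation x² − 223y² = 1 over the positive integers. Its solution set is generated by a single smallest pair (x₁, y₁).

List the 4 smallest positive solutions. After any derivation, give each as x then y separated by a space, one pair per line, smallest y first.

224 15
100351 6720
44957024 3010545
20140646401 1348717440

√223 → a₀=14, period (1,13,1,28); ℓ=4 even so k=3
a_0=14:  p_0=14·1+0=14,  q_0=14·0+1=1
…
a_2=13:  p_2=13·15+14=209,  q_2=13·1+1=14
a_3=1:  p_3=1·209+15=224,  q_3=1·14+1=15
(x₁, y₁) = (224, 15);  224² − 223·15² = 1 ✓
(x_2, y_2) = (224·224 + 223·15·15, 224·15 + 15·224) = (100351, 6720)
(x_3, y_3) = (224·100351 + 223·15·6720, 224·6720 + 15·100351) = (44957024, 3010545)
(x_4, y_4) = (224·44957024 + 223·15·3010545, 224·3010545 + 15·44957024) = (20140646401, 1348717440)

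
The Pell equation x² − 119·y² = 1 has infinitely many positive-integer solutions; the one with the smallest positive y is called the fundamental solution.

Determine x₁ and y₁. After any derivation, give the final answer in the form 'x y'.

[10; 1,9,1,20] for √119; ℓ=4 ⇒ convergent index 3
step 0: (10, 1)  from 10·(1,0) + (0,1)
step 1: (11, 1)  from 1·(10,1) + (1,0)
step 2: (109, 10)  from 9·(11,1) + (10,1)
step 3: (120, 11)  from 1·(109,10) + (11,1)
(x₁, y₁) = (120, 11);  120² − 119·11² = 1 ✓

120 11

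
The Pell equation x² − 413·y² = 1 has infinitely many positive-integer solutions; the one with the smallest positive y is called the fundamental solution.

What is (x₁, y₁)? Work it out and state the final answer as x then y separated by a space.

[20; 3,9,1,4,1,9,3,40] for √413; ℓ=8 ⇒ convergent index 7
k=0  a_k=20  p_k/q_k = 20/1
…
k=2  a_k=9  p_k/q_k = 569/28
…
k=4  a_k=4  p_k/q_k = 3089/152
…
k=6  a_k=9  p_k/q_k = 36560/1799
k=7  a_k=3  p_k/q_k = 113399/5580
(x₁, y₁) = (113399, 5580);  113399² − 413·5580² = 1 ✓

113399 5580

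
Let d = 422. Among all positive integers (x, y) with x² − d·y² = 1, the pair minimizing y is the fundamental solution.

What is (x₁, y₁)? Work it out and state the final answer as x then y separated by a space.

d=422: √d = [20; 1,1,5,2,1,…,1,1,40] (ℓ=14, even), read p_13/q_13
step 0: (20, 1)  from 20·(1,0) + (0,1)
step 1: (21, 1)  from 1·(20,1) + (1,0)
step 2: (41, 2)  from 1·(21,1) + (20,1)
step 3: (226, 11)  from 5·(41,2) + (21,1)
step 4: (493, 24)  from 2·(226,11) + (41,2)
…
step 6: (2650, 129)  from 3·(719,35) + (493,24)
step 7: (53719, 2615)  from 20·(2650,129) + (719,35)
…
step 9: (217526, 10589)  from 1·(163807,7974) + (53719,2615)
…
step 11: (3211821, 156349)  from 5·(598859,29152) + (217526,10589)
step 12: (3810680, 185501)  from 1·(3211821,156349) + (598859,29152)
step 13: (7022501, 341850)  from 1·(3810680,185501) + (3211821,156349)
fundamental: x₁=7022501, y₁=341850  (since 49315520295001 − 422·116861422500 = 1)

7022501 341850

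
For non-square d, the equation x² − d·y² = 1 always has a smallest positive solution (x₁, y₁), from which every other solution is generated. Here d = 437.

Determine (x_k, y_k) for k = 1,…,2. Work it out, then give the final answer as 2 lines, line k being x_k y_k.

4599 220
42301601 2023560

√437 → a₀=20, period (1,9,2,9,1,40); ℓ=6 even so k=5
k=0  a_k=20  p_k/q_k = 20/1
k=1  a_k=1  p_k/q_k = 21/1
k=2  a_k=9  p_k/q_k = 209/10
…
k=4  a_k=9  p_k/q_k = 4160/199
k=5  a_k=1  p_k/q_k = 4599/220
(x₁, y₁) = (4599, 220);  4599² − 437·220² = 1 ✓
(x_2, y_2) = (4599·4599 + 437·220·220, 4599·220 + 220·4599) = (42301601, 2023560)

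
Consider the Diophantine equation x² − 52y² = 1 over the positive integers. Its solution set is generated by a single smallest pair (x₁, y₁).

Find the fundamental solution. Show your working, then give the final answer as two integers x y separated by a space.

649 90

√52 → a₀=7, period (4,1,2,1,4,14); ℓ=6 even so k=5
a_0=7:  p_0=7·1+0=7,  q_0=7·0+1=1
…
a_2=1:  p_2=1·29+7=36,  q_2=1·4+1=5
a_3=2:  p_3=2·36+29=101,  q_3=2·5+4=14
a_4=1:  p_4=1·101+36=137,  q_4=1·14+5=19
a_5=4:  p_5=4·137+101=649,  q_5=4·19+14=90
(x₁, y₁) = (649, 90);  649² − 52·90² = 1 ✓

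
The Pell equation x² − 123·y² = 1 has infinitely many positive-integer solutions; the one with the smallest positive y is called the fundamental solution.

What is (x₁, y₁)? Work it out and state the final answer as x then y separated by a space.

√123 → a₀=11, period (11,22); ℓ=2 even so k=1
step 0: (11, 1)  from 11·(1,0) + (0,1)
step 1: (122, 11)  from 11·(11,1) + (1,0)
fundamental: x₁=122, y₁=11  (since 14884 − 123·121 = 1)

122 11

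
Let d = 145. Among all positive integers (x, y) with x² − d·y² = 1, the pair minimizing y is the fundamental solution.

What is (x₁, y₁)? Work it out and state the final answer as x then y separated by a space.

[12; 24] for √145; ℓ=1 ⇒ convergent index 1
step 0: (12, 1)  from 12·(1,0) + (0,1)
step 1: (289, 24)  from 24·(12,1) + (1,0)
→ (289, 24).  Check: 289²=83521, 145·24²=83520, difference 1.

289 24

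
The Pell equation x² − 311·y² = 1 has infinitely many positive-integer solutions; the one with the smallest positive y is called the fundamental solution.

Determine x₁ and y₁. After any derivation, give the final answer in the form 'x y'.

16883880 957397

√311 → a₀=17, period (1,1,1,2,1,…,1,1,34); ℓ=16 even so k=15
k=0  a_k=17  p_k/q_k = 17/1
k=1  a_k=1  p_k/q_k = 18/1
k=2  a_k=1  p_k/q_k = 35/2
k=3  a_k=1  p_k/q_k = 53/3
…
k=5  a_k=1  p_k/q_k = 194/11
k=6  a_k=6  p_k/q_k = 1305/74
…
k=8  a_k=17  p_k/q_k = 71158/4035
…
k=13  a_k=1  p_k/q_k = 6159373/349266
k=14  a_k=1  p_k/q_k = 10724507/608131
k=15  a_k=1  p_k/q_k = 16883880/957397
(x₁, y₁) = (16883880, 957397);  16883880² − 311·957397² = 1 ✓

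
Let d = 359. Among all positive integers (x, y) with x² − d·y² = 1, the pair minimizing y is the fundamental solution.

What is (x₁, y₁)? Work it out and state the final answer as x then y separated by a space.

d=359: √d = [18; 1,17,1,36] (ℓ=4, even), read p_3/q_3
i=0: a=18 ⇒ p=18, q=1
…
i=2: a=17 ⇒ p=341, q=18
i=3: a=1 ⇒ p=360, q=19
fundamental: x₁=360, y₁=19  (since 129600 − 359·361 = 1)

360 19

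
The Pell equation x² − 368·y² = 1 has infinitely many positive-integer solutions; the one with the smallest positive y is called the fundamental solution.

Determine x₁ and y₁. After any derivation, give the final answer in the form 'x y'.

1151 60

√368 = [19; 5,2,5,38, …], period ℓ=4 (even) → k=3
k=0  a_k=19  p_k/q_k = 19/1
k=1  a_k=5  p_k/q_k = 96/5
k=2  a_k=2  p_k/q_k = 211/11
k=3  a_k=5  p_k/q_k = 1151/60
(x₁, y₁) = (1151, 60);  1151² − 368·60² = 1 ✓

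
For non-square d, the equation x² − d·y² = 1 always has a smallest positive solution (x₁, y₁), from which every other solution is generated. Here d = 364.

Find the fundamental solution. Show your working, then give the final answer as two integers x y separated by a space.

√364 → a₀=19, period (12,1,2,3,1,8,1,3,2,1,12,38); ℓ=12 even so k=11
k=0  a_k=19  p_k/q_k = 19/1
…
k=3  a_k=2  p_k/q_k = 725/38
…
k=5  a_k=1  p_k/q_k = 3148/165
…
k=7  a_k=1  p_k/q_k = 30755/1612
k=8  a_k=3  p_k/q_k = 119872/6283
…
k=10  a_k=1  p_k/q_k = 390371/20461
k=11  a_k=12  p_k/q_k = 4954951/259710
fundamental: x₁=4954951, y₁=259710  (since 24551539412401 − 364·67449284100 = 1)

4954951 259710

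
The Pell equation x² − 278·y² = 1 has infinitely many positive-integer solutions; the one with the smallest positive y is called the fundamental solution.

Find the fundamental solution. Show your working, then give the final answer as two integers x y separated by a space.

d=278: √d = [16; 1,2,16,2,1,32] (ℓ=6, even), read p_5/q_5
i=0: a=16 ⇒ p=16, q=1
i=1: a=1 ⇒ p=17, q=1
…
i=3: a=16 ⇒ p=817, q=49
i=4: a=2 ⇒ p=1684, q=101
i=5: a=1 ⇒ p=2501, q=150
fundamental: x₁=2501, y₁=150  (since 6255001 − 278·22500 = 1)

2501 150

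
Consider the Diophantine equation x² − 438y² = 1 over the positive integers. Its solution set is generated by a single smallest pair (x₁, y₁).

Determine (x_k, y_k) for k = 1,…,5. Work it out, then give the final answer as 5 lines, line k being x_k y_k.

293 14
171697 8204
100614149 4807530
58959719617 2817204376
34550295081413 1650876956806

√438 → a₀=20, period (1,12,1,40); ℓ=4 even so k=3
step 0: (20, 1)  from 20·(1,0) + (0,1)
step 1: (21, 1)  from 1·(20,1) + (1,0)
step 2: (272, 13)  from 12·(21,1) + (20,1)
step 3: (293, 14)  from 1·(272,13) + (21,1)
→ (293, 14).  Check: 293²=85849, 438·14²=85848, difference 1.
(x_2, y_2) = (293·293 + 438·14·14, 293·14 + 14·293) = (171697, 8204)
(x_3, y_3) = (293·171697 + 438·14·8204, 293·8204 + 14·171697) = (100614149, 4807530)
(x_4, y_4) = (293·100614149 + 438·14·4807530, 293·4807530 + 14·100614149) = (58959719617, 2817204376)
(x_5, y_5) = (293·58959719617 + 438·14·2817204376, 293·2817204376 + 14·58959719617) = (34550295081413, 1650876956806)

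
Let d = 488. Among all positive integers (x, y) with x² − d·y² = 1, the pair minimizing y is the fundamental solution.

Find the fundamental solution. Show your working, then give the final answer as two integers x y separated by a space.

243 11

√488 → a₀=22, period (11,44); ℓ=2 even so k=1
i=0: a=22 ⇒ p=22, q=1
i=1: a=11 ⇒ p=243, q=11
→ (243, 11).  Check: 243²=59049, 488·11²=59048, difference 1.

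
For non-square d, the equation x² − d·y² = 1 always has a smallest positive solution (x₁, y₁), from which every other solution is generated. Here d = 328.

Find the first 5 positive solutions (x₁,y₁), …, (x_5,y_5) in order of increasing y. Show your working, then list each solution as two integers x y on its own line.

163 9
53137 2934
17322499 956475
5647081537 311807916
1840931258563 101648424141

√328 = [18; 9,36, …], period ℓ=2 (even) → k=1
a_0=18:  p_0=18·1+0=18,  q_0=18·0+1=1
a_1=9:  p_1=9·18+1=163,  q_1=9·1+0=9
→ (163, 9).  Check: 163²=26569, 328·9²=26568, difference 1.
n=2: (163,9)∘(163,9) = (163·163+328·9·9, 163·9+9·163) = (53137,2934)
n=3: (53137,2934)∘(163,9) = (163·53137+328·9·2934, 163·2934+9·53137) = (17322499,956475)
n=4: (17322499,956475)∘(163,9) = (163·17322499+328·9·956475, 163·956475+9·17322499) = (5647081537,311807916)
n=5: (5647081537,311807916)∘(163,9) = (163·5647081537+328·9·311807916, 163·311807916+9·5647081537) = (1840931258563,101648424141)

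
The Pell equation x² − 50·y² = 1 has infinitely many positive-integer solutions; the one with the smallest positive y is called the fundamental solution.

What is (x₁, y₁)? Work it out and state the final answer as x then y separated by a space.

99 14

d=50: √d = [7; 14] (ℓ=1, odd), read p_1/q_1
i=0: a=7 ⇒ p=7, q=1
i=1: a=14 ⇒ p=99, q=14
fundamental: x₁=99, y₁=14  (since 9801 − 50·196 = 1)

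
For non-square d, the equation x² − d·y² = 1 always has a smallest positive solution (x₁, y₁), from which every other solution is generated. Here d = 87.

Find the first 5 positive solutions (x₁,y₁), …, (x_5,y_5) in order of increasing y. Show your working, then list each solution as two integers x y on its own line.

d=87: √d = [9; 3,18] (ℓ=2, even), read p_1/q_1
i=0: a=9 ⇒ p=9, q=1
i=1: a=3 ⇒ p=28, q=3
(x₁, y₁) = (28, 3);  28² − 87·3² = 1 ✓
(28+3√87)^2 = 1567 + 168√87
(28+3√87)^3 = 87724 + 9405√87
(28+3√87)^4 = 4910977 + 526512√87
(28+3√87)^5 = 274926988 + 29475267√87

28 3
1567 168
87724 9405
4910977 526512
274926988 29475267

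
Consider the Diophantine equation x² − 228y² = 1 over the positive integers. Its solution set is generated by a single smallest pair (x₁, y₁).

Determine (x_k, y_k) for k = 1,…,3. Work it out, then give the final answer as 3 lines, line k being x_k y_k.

151 10
45601 3020
13771351 912030

√228 → a₀=15, period (10,30); ℓ=2 even so k=1
k=0  a_k=15  p_k/q_k = 15/1
k=1  a_k=10  p_k/q_k = 151/10
fundamental: x₁=151, y₁=10  (since 22801 − 228·100 = 1)
(x_2, y_2) = (151·151 + 228·10·10, 151·10 + 10·151) = (45601, 3020)
(x_3, y_3) = (151·45601 + 228·10·3020, 151·3020 + 10·45601) = (13771351, 912030)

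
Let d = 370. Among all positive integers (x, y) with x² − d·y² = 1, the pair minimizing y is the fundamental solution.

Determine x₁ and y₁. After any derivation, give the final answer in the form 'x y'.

213859 11118

√370 → a₀=19, period (4,4,38); ℓ=3 odd so k=5
a_0=19:  p_0=19·1+0=19,  q_0=19·0+1=1
…
a_4=4:  p_4=4·12503+327=50339,  q_4=4·650+17=2617
a_5=4:  p_5=4·50339+12503=213859,  q_5=4·2617+650=11118
fundamental: x₁=213859, y₁=11118  (since 45735671881 − 370·123609924 = 1)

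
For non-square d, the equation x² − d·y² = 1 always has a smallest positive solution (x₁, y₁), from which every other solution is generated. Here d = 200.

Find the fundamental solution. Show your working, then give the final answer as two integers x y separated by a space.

[14; 7,28] for √200; ℓ=2 ⇒ convergent index 1
step 0: (14, 1)  from 14·(1,0) + (0,1)
step 1: (99, 7)  from 7·(14,1) + (1,0)
(x₁, y₁) = (99, 7);  99² − 200·7² = 1 ✓

99 7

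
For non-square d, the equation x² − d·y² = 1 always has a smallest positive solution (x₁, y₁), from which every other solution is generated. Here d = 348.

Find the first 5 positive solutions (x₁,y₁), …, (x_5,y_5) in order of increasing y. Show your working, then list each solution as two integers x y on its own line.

d=348: √d = [18; 1,1,1,8,1,1,1,36] (ℓ=8, even), read p_7/q_7
a_0=18:  p_0=18·1+0=18,  q_0=18·0+1=1
a_1=1:  p_1=1·18+1=19,  q_1=1·1+0=1
a_2=1:  p_2=1·19+18=37,  q_2=1·1+1=2
a_3=1:  p_3=1·37+19=56,  q_3=1·2+1=3
a_4=8:  p_4=8·56+37=485,  q_4=8·3+2=26
a_5=1:  p_5=1·485+56=541,  q_5=1·26+3=29
a_6=1:  p_6=1·541+485=1026,  q_6=1·29+26=55
a_7=1:  p_7=1·1026+541=1567,  q_7=1·55+29=84
fundamental: x₁=1567, y₁=84  (since 2455489 − 348·7056 = 1)
(x_2, y_2) = (1567·1567 + 348·84·84, 1567·84 + 84·1567) = (4910977, 263256)
(x_3, y_3) = (1567·4910977 + 348·84·263256, 1567·263256 + 84·4910977) = (15391000351, 825044220)
(x_4, y_4) = (1567·15391000351 + 348·84·825044220, 1567·825044220 + 84·15391000351) = (48235390189057, 2585688322224)
(x_5, y_5) = (1567·48235390189057 + 348·84·2585688322224, 1567·2585688322224 + 84·48235390189057) = (151169697461504287, 8103546376805796)

1567 84
4910977 263256
15391000351 825044220
48235390189057 2585688322224
151169697461504287 8103546376805796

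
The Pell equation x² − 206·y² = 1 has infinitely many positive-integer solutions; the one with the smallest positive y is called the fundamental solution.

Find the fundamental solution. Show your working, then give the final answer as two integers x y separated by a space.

√206 → a₀=14, period (2,1,5,14,5,1,2,28); ℓ=8 even so k=7
a_0=14:  p_0=14·1+0=14,  q_0=14·0+1=1
…
a_2=1:  p_2=1·29+14=43,  q_2=1·2+1=3
…
a_4=14:  p_4=14·244+43=3459,  q_4=14·17+3=241
…
a_6=1:  p_6=1·17539+3459=20998,  q_6=1·1222+241=1463
a_7=2:  p_7=2·20998+17539=59535,  q_7=2·1463+1222=4148
→ (59535, 4148).  Check: 59535²=3544416225, 206·4148²=3544416224, difference 1.

59535 4148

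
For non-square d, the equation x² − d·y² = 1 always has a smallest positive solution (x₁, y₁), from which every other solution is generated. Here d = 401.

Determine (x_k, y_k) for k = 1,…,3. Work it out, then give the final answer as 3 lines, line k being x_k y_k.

√401 → a₀=20, period (40); ℓ=1 odd so k=1
a_0=20:  p_0=20·1+0=20,  q_0=20·0+1=1
a_1=40:  p_1=40·20+1=801,  q_1=40·1+0=40
→ (801, 40).  Check: 801²=641601, 401·40²=641600, difference 1.
(801+40√401)^2 = 1283201 + 64080√401
(801+40√401)^3 = 2055687201 + 102656120√401

801 40
1283201 64080
2055687201 102656120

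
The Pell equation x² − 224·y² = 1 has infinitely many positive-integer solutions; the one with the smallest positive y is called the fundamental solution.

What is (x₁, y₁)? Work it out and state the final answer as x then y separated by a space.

15 1

d=224: √d = [14; 1,28] (ℓ=2, even), read p_1/q_1
i=0: a=14 ⇒ p=14, q=1
i=1: a=1 ⇒ p=15, q=1
(x₁, y₁) = (15, 1);  15² − 224·1² = 1 ✓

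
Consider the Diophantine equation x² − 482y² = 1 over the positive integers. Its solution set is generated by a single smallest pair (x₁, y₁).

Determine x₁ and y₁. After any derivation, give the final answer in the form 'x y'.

483 22

[21; 1,20,1,42] for √482; ℓ=4 ⇒ convergent index 3
step 0: (21, 1)  from 21·(1,0) + (0,1)
step 1: (22, 1)  from 1·(21,1) + (1,0)
step 2: (461, 21)  from 20·(22,1) + (21,1)
step 3: (483, 22)  from 1·(461,21) + (22,1)
→ (483, 22).  Check: 483²=233289, 482·22²=233288, difference 1.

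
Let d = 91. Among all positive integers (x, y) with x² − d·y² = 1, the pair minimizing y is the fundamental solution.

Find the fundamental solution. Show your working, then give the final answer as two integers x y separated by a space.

d=91: √d = [9; 1,1,5,1,5,1,1,18] (ℓ=8, even), read p_7/q_7
step 0: (9, 1)  from 9·(1,0) + (0,1)
…
step 4: (124, 13)  from 1·(105,11) + (19,2)
…
step 6: (849, 89)  from 1·(725,76) + (124,13)
step 7: (1574, 165)  from 1·(849,89) + (725,76)
→ (1574, 165).  Check: 1574²=2477476, 91·165²=2477475, difference 1.

1574 165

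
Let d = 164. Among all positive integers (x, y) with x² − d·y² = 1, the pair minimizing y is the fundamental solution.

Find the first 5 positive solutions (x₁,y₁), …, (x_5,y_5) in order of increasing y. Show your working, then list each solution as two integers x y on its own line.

√164 → a₀=12, period (1,4,6,4,1,24); ℓ=6 even so k=5
i=0: a=12 ⇒ p=12, q=1
…
i=4: a=4 ⇒ p=1652, q=129
i=5: a=1 ⇒ p=2049, q=160
(x₁, y₁) = (2049, 160);  2049² − 164·160² = 1 ✓
k=2:  x_2 = 2049·2049+164·160·160 = 8396801,  y_2 = 2049·160+160·2049 = 655680
k=3:  x_3 = 2049·8396801+164·160·655680 = 34410088449,  y_3 = 2049·655680+160·8396801 = 2686976480
k=4:  x_4 = 2049·34410088449+164·160·2686976480 = 141012534067201,  y_4 = 2049·2686976480+160·34410088449 = 11011228959360
k=5:  x_5 = 2049·141012534067201+164·160·11011228959360 = 577869330197301249,  y_5 = 2049·11011228959360+160·141012534067201 = 45124013588480800

2049 160
8396801 655680
34410088449 2686976480
141012534067201 11011228959360
577869330197301249 45124013588480800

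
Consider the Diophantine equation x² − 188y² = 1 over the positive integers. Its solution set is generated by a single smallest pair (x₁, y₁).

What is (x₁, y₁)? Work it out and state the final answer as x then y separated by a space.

d=188: √d = [13; 1,2,2,6,2,2,1,26] (ℓ=8, even), read p_7/q_7
step 0: (13, 1)  from 13·(1,0) + (0,1)
step 1: (14, 1)  from 1·(13,1) + (1,0)
step 2: (41, 3)  from 2·(14,1) + (13,1)
step 3: (96, 7)  from 2·(41,3) + (14,1)
step 4: (617, 45)  from 6·(96,7) + (41,3)
step 5: (1330, 97)  from 2·(617,45) + (96,7)
step 6: (3277, 239)  from 2·(1330,97) + (617,45)
step 7: (4607, 336)  from 1·(3277,239) + (1330,97)
fundamental: x₁=4607, y₁=336  (since 21224449 − 188·112896 = 1)

4607 336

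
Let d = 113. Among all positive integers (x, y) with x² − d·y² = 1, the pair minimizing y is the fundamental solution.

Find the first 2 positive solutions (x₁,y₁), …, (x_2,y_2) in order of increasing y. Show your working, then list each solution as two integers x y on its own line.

√113 = [10; 1,1,1,2,2,1,1,1,20, …], period ℓ=9 (odd) → k=17
a_0=10:  p_0=10·1+0=10,  q_0=10·0+1=1
…
a_2=1:  p_2=1·11+10=21,  q_2=1·1+1=2
a_3=1:  p_3=1·21+11=32,  q_3=1·2+1=3
a_4=2:  p_4=2·32+21=85,  q_4=2·3+2=8
a_5=2:  p_5=2·85+32=202,  q_5=2·8+3=19
a_6=1:  p_6=1·202+85=287,  q_6=1·19+8=27
…
a_8=1:  p_8=1·489+287=776,  q_8=1·46+27=73
…
a_10=1:  p_10=1·16009+776=16785,  q_10=1·1506+73=1579
a_11=1:  p_11=1·16785+16009=32794,  q_11=1·1579+1506=3085
…
a_13=2:  p_13=2·49579+32794=131952,  q_13=2·4664+3085=12413
…
a_16=1:  p_16=1·445435+313483=758918,  q_16=1·41903+29490=71393
a_17=1:  p_17=1·758918+445435=1204353,  q_17=1·71393+41903=113296
(x₁, y₁) = (1204353, 113296);  1204353² − 113·113296² = 1 ✓
k=2:  x_2 = 1204353·1204353+113·113296·113296 = 2900932297217,  y_2 = 1204353·113296+113296·1204353 = 272896754976

1204353 113296
2900932297217 272896754976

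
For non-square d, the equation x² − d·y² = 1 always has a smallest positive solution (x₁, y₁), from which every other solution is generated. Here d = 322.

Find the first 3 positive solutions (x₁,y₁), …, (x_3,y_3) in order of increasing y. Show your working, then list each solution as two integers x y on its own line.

323 18
208657 11628
134792099 7511670

√322 → a₀=17, period (1,16,1,34); ℓ=4 even so k=3
step 0: (17, 1)  from 17·(1,0) + (0,1)
step 1: (18, 1)  from 1·(17,1) + (1,0)
step 2: (305, 17)  from 16·(18,1) + (17,1)
step 3: (323, 18)  from 1·(305,17) + (18,1)
(x₁, y₁) = (323, 18);  323² − 322·18² = 1 ✓
n=2: (323,18)∘(323,18) = (323·323+322·18·18, 323·18+18·323) = (208657,11628)
n=3: (208657,11628)∘(323,18) = (323·208657+322·18·11628, 323·11628+18·208657) = (134792099,7511670)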